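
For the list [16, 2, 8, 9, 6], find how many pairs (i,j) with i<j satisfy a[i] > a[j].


For each element, count the later elements that are smaller than it:
  16 (index 0): smaller elements after it = [2, 8, 9, 6] -> 4
  2 (index 1): smaller elements after it = [] -> 0
  8 (index 2): smaller elements after it = [6] -> 1
  9 (index 3): smaller elements after it = [6] -> 1
Total inversions = 4 + 0 + 1 + 1 = 6
Final answer: 6


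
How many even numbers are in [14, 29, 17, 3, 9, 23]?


Check each element:
  14 is even
  29 is odd
  17 is odd
  3 is odd
  9 is odd
  23 is odd
Evens: [14]
Count of evens = 1
Final answer: 1


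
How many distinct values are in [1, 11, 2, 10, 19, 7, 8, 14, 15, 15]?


List all unique values:
Distinct values: [1, 2, 7, 8, 10, 11, 14, 15, 19]
Count = 9
Final answer: 9


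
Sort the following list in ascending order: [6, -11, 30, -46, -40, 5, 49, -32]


Original list: [6, -11, 30, -46, -40, 5, 49, -32]
Repeatedly take the smallest remaining element:
  Remaining [6, -11, 30, -46, -40, 5, 49, -32] -> smallest is -46
  Remaining [6, -11, 30, -40, 5, 49, -32] -> smallest is -40
  Remaining [6, -11, 30, 5, 49, -32] -> smallest is -32
  Remaining [6, -11, 30, 5, 49] -> smallest is -11
  Remaining [6, 30, 5, 49] -> smallest is 5
  Remaining [6, 30, 49] -> smallest is 6
  Remaining [30, 49] -> smallest is 30
  Remaining [49] -> smallest is 49
Collecting the picks in order gives the sorted list.
Final answer: [-46, -40, -32, -11, 5, 6, 30, 49]


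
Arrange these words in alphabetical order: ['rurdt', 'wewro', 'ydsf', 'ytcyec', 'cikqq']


Compare strings character by character (the first differing letter decides):
  'cikqq' < 'rurdt' since 'c' < 'r' at position 1
  'rurdt' < 'wewro' since 'r' < 'w' at position 1
  'wewro' < 'ydsf' since 'w' < 'y' at position 1
  'ydsf' < 'ytcyec' since 'd' < 't' at position 2
Chaining these comparisons gives the alphabetical order.
Final answer: ['cikqq', 'rurdt', 'wewro', 'ydsf', 'ytcyec']


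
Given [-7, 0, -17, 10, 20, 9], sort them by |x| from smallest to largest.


Compute absolute values:
  |-7| = 7
  |0| = 0
  |-17| = 17
  |10| = 10
  |20| = 20
  |9| = 9
Absolute values in increasing order: 0 < 7 < 9 < 10 < 17 < 20
Listing the original numbers in that order gives the answer.
Final answer: [0, -7, 9, 10, -17, 20]


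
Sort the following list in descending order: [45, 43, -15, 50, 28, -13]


Original list: [45, 43, -15, 50, 28, -13]
Repeatedly take the largest remaining element:
  Remaining [45, 43, -15, 50, 28, -13] -> largest is 50
  Remaining [45, 43, -15, 28, -13] -> largest is 45
  Remaining [43, -15, 28, -13] -> largest is 43
  Remaining [-15, 28, -13] -> largest is 28
  Remaining [-15, -13] -> largest is -13
  Remaining [-15] -> largest is -15
Collecting the picks in order gives the descending list.
Final answer: [50, 45, 43, 28, -13, -15]


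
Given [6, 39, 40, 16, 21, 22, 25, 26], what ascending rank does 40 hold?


Sort ascending: [6, 16, 21, 22, 25, 26, 39, 40]
Find 40 in the sorted list.
40 is at position 8 (1-indexed).
Final answer: 8


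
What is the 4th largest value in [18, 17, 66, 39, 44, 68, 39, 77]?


Sort descending: [77, 68, 66, 44, 39, 39, 18, 17]
The 4th element (1-indexed) is at index 3.
Value = 44
Final answer: 44


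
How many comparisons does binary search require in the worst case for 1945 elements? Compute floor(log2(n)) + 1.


Binary search halves the search space each step.
Maximum comparisons = floor(log2(1945)) + 1
log2(1945) = 10.9256
floor(log2(1945)) = 10, so 10 + 1 = 11
Final answer: 11


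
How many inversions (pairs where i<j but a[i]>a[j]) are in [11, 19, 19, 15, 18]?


For each element, count the later elements that are smaller than it:
  11 (index 0): smaller elements after it = [] -> 0
  19 (index 1): smaller elements after it = [15, 18] -> 2
  19 (index 2): smaller elements after it = [15, 18] -> 2
  15 (index 3): smaller elements after it = [] -> 0
Total inversions = 0 + 2 + 2 + 0 = 4
Final answer: 4


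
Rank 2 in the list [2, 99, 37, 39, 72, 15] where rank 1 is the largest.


Sort descending: [99, 72, 39, 37, 15, 2]
Find 2 in the sorted list.
2 is at position 6.
Final answer: 6


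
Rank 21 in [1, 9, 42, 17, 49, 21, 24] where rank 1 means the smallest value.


Sort ascending: [1, 9, 17, 21, 24, 42, 49]
Find 21 in the sorted list.
21 is at position 4 (1-indexed).
Final answer: 4


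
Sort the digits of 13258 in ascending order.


The number 13258 has digits: 1, 3, 2, 5, 8
Sorted: 1, 2, 3, 5, 8
Joining the sorted digits gives the result.
Final answer: 12358


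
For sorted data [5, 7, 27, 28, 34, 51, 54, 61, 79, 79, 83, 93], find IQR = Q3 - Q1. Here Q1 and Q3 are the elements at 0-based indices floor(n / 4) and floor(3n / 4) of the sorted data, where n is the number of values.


The data has n = 12 elements.
Q1 index = floor(12 / 4) = floor(3) = 3; Q3 index = floor(3 * 12 / 4) = floor(9) = 9
Q1 = element at index 3 = 28
Q3 = element at index 9 = 79
IQR = 79 - 28 = 51
Final answer: 51


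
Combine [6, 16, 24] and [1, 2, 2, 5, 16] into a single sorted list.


List A: [6, 16, 24]
List B: [1, 2, 2, 5, 16]
Repeatedly compare the front elements and take the smaller:
  6 vs 1 -> take 1
  6 vs 2 -> take 2
  6 vs 2 -> take 2
  6 vs 5 -> take 5
  6 vs 16 -> take 6
  16 vs 16 -> take 16
  24 vs 16 -> take 16
  B is exhausted; append the rest of A: [24]
Final answer: [1, 2, 2, 5, 6, 16, 16, 24]


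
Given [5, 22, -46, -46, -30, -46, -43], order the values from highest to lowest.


Original list: [5, 22, -46, -46, -30, -46, -43]
Repeatedly take the largest remaining element:
  Remaining [5, 22, -46, -46, -30, -46, -43] -> largest is 22
  Remaining [5, -46, -46, -30, -46, -43] -> largest is 5
  Remaining [-46, -46, -30, -46, -43] -> largest is -30
  Remaining [-46, -46, -46, -43] -> largest is -43
  Remaining [-46, -46, -46] -> largest is -46
  Remaining [-46, -46] -> largest is -46
  Remaining [-46] -> largest is -46
Collecting the picks in order gives the descending list.
Final answer: [22, 5, -30, -43, -46, -46, -46]


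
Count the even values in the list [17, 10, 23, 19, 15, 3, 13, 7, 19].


Check each element:
  17 is odd
  10 is even
  23 is odd
  19 is odd
  15 is odd
  3 is odd
  13 is odd
  7 is odd
  19 is odd
Evens: [10]
Count of evens = 1
Final answer: 1


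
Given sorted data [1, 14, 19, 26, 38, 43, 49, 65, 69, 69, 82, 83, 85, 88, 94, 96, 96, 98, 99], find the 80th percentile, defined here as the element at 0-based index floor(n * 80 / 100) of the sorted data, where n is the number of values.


The dataset has n = 19 elements.
Index = floor(19 * 80 / 100) = floor(1520 / 100) = floor(15.2) = 15
Counting from index 0 in the sorted data, the element at index 15 is 96.
Final answer: 96


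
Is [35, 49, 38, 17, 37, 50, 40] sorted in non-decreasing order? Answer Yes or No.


Check consecutive pairs:
  35 <= 49? True
  49 <= 38? False
  38 <= 17? False
  17 <= 37? True
  37 <= 50? True
  50 <= 40? False
3 consecutive pair(s) are out of order, so the list is not sorted.
Final answer: No


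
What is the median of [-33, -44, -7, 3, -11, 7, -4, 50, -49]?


First, sort the list: [-49, -44, -33, -11, -7, -4, 3, 7, 50]
The list has 9 elements (odd count).
The middle index is 4 (0-based), and the element there is -7.
Final answer: -7


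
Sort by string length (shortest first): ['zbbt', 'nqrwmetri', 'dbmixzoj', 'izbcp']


Compute lengths:
  'zbbt' has length 4
  'nqrwmetri' has length 9
  'dbmixzoj' has length 8
  'izbcp' has length 5
Lengths in increasing order: 4 < 5 < 8 < 9
Listing the words in that order gives the answer.
Final answer: ['zbbt', 'izbcp', 'dbmixzoj', 'nqrwmetri']


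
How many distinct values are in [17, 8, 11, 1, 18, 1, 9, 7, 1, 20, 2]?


List all unique values:
Distinct values: [1, 2, 7, 8, 9, 11, 17, 18, 20]
Count = 9
Final answer: 9


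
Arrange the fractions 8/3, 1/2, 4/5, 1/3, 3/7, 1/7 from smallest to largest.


Convert to decimal for comparison:
  8/3 = 2.6667
  1/2 = 0.5
  4/5 = 0.8
  1/3 = 0.3333
  3/7 = 0.4286
  1/7 = 0.1429
Decimals in increasing order: 0.1429 < 0.3333 < 0.4286 < 0.5 < 0.8 < 2.6667
Writing each back as its fraction gives the sorted order.
Final answer: 1/7, 1/3, 3/7, 1/2, 4/5, 8/3


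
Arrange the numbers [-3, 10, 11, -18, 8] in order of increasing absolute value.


Compute absolute values:
  |-3| = 3
  |10| = 10
  |11| = 11
  |-18| = 18
  |8| = 8
Absolute values in increasing order: 3 < 8 < 10 < 11 < 18
Listing the original numbers in that order gives the answer.
Final answer: [-3, 8, 10, 11, -18]


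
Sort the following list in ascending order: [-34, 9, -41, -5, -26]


Original list: [-34, 9, -41, -5, -26]
Repeatedly take the smallest remaining element:
  Remaining [-34, 9, -41, -5, -26] -> smallest is -41
  Remaining [-34, 9, -5, -26] -> smallest is -34
  Remaining [9, -5, -26] -> smallest is -26
  Remaining [9, -5] -> smallest is -5
  Remaining [9] -> smallest is 9
Collecting the picks in order gives the sorted list.
Final answer: [-41, -34, -26, -5, 9]


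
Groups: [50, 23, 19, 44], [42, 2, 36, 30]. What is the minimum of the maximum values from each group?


Find max of each group:
  Group 1: [50, 23, 19, 44] -> max = 50
  Group 2: [42, 2, 36, 30] -> max = 42
Maxes: [50, 42]
Minimum of maxes = 42
Final answer: 42


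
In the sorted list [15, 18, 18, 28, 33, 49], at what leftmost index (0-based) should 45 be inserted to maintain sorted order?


List is sorted: [15, 18, 18, 28, 33, 49]
We need the leftmost position where 45 can be inserted, i.e. the first index whose element is >= 45 (or the end of the list if none is).
Binary search with low=0, high=6 (0-based indices):
  low=0, high=6, mid=3: a[3]=28 < 45, so low = 4
  low=4, high=6, mid=5: a[5]=49 >= 45, so high = 5
  low=4, high=5, mid=4: a[4]=33 < 45, so low = 5
Now low = high = 5, so the insertion index is 5.
Final answer: 5


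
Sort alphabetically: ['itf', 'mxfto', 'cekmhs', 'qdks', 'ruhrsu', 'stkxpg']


Compare strings character by character (the first differing letter decides):
  'cekmhs' < 'itf' since 'c' < 'i' at position 1
  'itf' < 'mxfto' since 'i' < 'm' at position 1
  'mxfto' < 'qdks' since 'm' < 'q' at position 1
  'qdks' < 'ruhrsu' since 'q' < 'r' at position 1
  'ruhrsu' < 'stkxpg' since 'r' < 's' at position 1
Chaining these comparisons gives the alphabetical order.
Final answer: ['cekmhs', 'itf', 'mxfto', 'qdks', 'ruhrsu', 'stkxpg']


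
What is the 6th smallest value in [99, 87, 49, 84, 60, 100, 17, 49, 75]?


Sort ascending: [17, 49, 49, 60, 75, 84, 87, 99, 100]
The 6th element (1-indexed) is at index 5.
Value = 84
Final answer: 84


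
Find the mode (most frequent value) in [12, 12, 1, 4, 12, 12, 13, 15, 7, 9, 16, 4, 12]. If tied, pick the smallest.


Count the frequency of each value:
  1 appears 1 time(s)
  4 appears 2 time(s)
  7 appears 1 time(s)
  9 appears 1 time(s)
  12 appears 5 time(s)
  13 appears 1 time(s)
  15 appears 1 time(s)
  16 appears 1 time(s)
Maximum frequency is 5.
Only 12 reaches that frequency, so it is the mode.
Final answer: 12


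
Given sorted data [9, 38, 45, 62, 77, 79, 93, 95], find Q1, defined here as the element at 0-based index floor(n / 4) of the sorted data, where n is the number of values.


The list has n = 8 elements.
Q1 index = floor(8 / 4) = floor(2) = 2
Counting from index 0 in the sorted data, the element at index 2 is 45.
Final answer: 45


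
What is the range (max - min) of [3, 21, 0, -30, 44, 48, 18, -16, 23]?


Maximum value: 48
Minimum value: -30
Range = 48 - (-30) = 78
Final answer: 78


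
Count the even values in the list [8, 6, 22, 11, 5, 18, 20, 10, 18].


Check each element:
  8 is even
  6 is even
  22 is even
  11 is odd
  5 is odd
  18 is even
  20 is even
  10 is even
  18 is even
Evens: [8, 6, 22, 18, 20, 10, 18]
Count of evens = 7
Final answer: 7


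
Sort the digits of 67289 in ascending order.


The number 67289 has digits: 6, 7, 2, 8, 9
Sorted: 2, 6, 7, 8, 9
Joining the sorted digits gives the result.
Final answer: 26789


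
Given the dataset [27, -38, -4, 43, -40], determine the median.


First, sort the list: [-40, -38, -4, 27, 43]
The list has 5 elements (odd count).
The middle index is 2 (0-based), and the element there is -4.
Final answer: -4


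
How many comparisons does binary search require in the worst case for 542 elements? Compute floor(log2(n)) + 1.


Binary search halves the search space each step.
Maximum comparisons = floor(log2(542)) + 1
log2(542) = 9.0821
floor(log2(542)) = 9, so 9 + 1 = 10
Final answer: 10


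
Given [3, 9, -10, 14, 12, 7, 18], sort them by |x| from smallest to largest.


Compute absolute values:
  |3| = 3
  |9| = 9
  |-10| = 10
  |14| = 14
  |12| = 12
  |7| = 7
  |18| = 18
Absolute values in increasing order: 3 < 7 < 9 < 10 < 12 < 14 < 18
Listing the original numbers in that order gives the answer.
Final answer: [3, 7, 9, -10, 12, 14, 18]


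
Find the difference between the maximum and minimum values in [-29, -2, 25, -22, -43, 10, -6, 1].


Maximum value: 25
Minimum value: -43
Range = 25 - (-43) = 68
Final answer: 68


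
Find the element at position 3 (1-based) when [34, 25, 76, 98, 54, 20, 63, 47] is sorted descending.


Sort descending: [98, 76, 63, 54, 47, 34, 25, 20]
The 3rd element (1-indexed) is at index 2.
Value = 63
Final answer: 63


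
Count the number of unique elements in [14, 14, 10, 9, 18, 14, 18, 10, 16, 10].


List all unique values:
Distinct values: [9, 10, 14, 16, 18]
Count = 5
Final answer: 5


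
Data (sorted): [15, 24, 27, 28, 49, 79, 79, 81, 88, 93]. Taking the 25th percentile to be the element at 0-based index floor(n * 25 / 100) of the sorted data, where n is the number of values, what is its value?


The dataset has n = 10 elements.
Index = floor(10 * 25 / 100) = floor(250 / 100) = floor(2.5) = 2
Counting from index 0 in the sorted data, the element at index 2 is 27.
Final answer: 27


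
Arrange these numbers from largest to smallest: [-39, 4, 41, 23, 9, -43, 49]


Original list: [-39, 4, 41, 23, 9, -43, 49]
Repeatedly take the largest remaining element:
  Remaining [-39, 4, 41, 23, 9, -43, 49] -> largest is 49
  Remaining [-39, 4, 41, 23, 9, -43] -> largest is 41
  Remaining [-39, 4, 23, 9, -43] -> largest is 23
  Remaining [-39, 4, 9, -43] -> largest is 9
  Remaining [-39, 4, -43] -> largest is 4
  Remaining [-39, -43] -> largest is -39
  Remaining [-43] -> largest is -43
Collecting the picks in order gives the descending list.
Final answer: [49, 41, 23, 9, 4, -39, -43]


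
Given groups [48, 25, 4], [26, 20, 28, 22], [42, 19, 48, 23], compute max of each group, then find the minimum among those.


Find max of each group:
  Group 1: [48, 25, 4] -> max = 48
  Group 2: [26, 20, 28, 22] -> max = 28
  Group 3: [42, 19, 48, 23] -> max = 48
Maxes: [48, 28, 48]
Minimum of maxes = 28
Final answer: 28


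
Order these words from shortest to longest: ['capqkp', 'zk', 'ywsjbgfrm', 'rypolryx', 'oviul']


Compute lengths:
  'capqkp' has length 6
  'zk' has length 2
  'ywsjbgfrm' has length 9
  'rypolryx' has length 8
  'oviul' has length 5
Lengths in increasing order: 2 < 5 < 6 < 8 < 9
Listing the words in that order gives the answer.
Final answer: ['zk', 'oviul', 'capqkp', 'rypolryx', 'ywsjbgfrm']


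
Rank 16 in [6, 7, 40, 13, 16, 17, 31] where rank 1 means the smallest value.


Sort ascending: [6, 7, 13, 16, 17, 31, 40]
Find 16 in the sorted list.
16 is at position 4 (1-indexed).
Final answer: 4


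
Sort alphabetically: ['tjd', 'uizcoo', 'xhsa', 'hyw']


Compare strings character by character (the first differing letter decides):
  'hyw' < 'tjd' since 'h' < 't' at position 1
  'tjd' < 'uizcoo' since 't' < 'u' at position 1
  'uizcoo' < 'xhsa' since 'u' < 'x' at position 1
Chaining these comparisons gives the alphabetical order.
Final answer: ['hyw', 'tjd', 'uizcoo', 'xhsa']


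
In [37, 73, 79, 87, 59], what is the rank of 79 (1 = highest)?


Sort descending: [87, 79, 73, 59, 37]
Find 79 in the sorted list.
79 is at position 2.
Final answer: 2


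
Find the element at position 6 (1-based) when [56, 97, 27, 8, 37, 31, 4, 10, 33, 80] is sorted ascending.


Sort ascending: [4, 8, 10, 27, 31, 33, 37, 56, 80, 97]
The 6th element (1-indexed) is at index 5.
Value = 33
Final answer: 33


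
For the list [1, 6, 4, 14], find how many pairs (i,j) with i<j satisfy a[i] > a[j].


For each element, count the later elements that are smaller than it:
  1 (index 0): smaller elements after it = [] -> 0
  6 (index 1): smaller elements after it = [4] -> 1
  4 (index 2): smaller elements after it = [] -> 0
Total inversions = 0 + 1 + 0 = 1
Final answer: 1


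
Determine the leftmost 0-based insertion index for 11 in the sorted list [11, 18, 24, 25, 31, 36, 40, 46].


List is sorted: [11, 18, 24, 25, 31, 36, 40, 46]
We need the leftmost position where 11 can be inserted, i.e. the first index whose element is >= 11 (or the end of the list if none is).
Binary search with low=0, high=8 (0-based indices):
  low=0, high=8, mid=4: a[4]=31 >= 11, so high = 4
  low=0, high=4, mid=2: a[2]=24 >= 11, so high = 2
  low=0, high=2, mid=1: a[1]=18 >= 11, so high = 1
  low=0, high=1, mid=0: a[0]=11 >= 11, so high = 0
Now low = high = 0, so the insertion index is 0.
Final answer: 0


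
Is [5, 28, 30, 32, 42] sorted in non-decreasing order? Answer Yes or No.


Check consecutive pairs:
  5 <= 28? True
  28 <= 30? True
  30 <= 32? True
  32 <= 42? True
Every consecutive pair is in order, so the list is non-decreasing.
Final answer: Yes


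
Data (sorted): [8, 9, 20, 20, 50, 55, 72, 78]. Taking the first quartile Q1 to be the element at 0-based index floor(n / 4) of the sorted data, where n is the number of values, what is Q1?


The list has n = 8 elements.
Q1 index = floor(8 / 4) = floor(2) = 2
Counting from index 0 in the sorted data, the element at index 2 is 20.
Final answer: 20


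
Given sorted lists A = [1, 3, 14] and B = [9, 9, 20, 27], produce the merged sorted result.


List A: [1, 3, 14]
List B: [9, 9, 20, 27]
Repeatedly compare the front elements and take the smaller:
  1 vs 9 -> take 1
  3 vs 9 -> take 3
  14 vs 9 -> take 9
  14 vs 9 -> take 9
  14 vs 20 -> take 14
  A is exhausted; append the rest of B: [20, 27]
Final answer: [1, 3, 9, 9, 14, 20, 27]


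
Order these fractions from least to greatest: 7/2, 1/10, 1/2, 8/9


Convert to decimal for comparison:
  7/2 = 3.5
  1/10 = 0.1
  1/2 = 0.5
  8/9 = 0.8889
Decimals in increasing order: 0.1 < 0.5 < 0.8889 < 3.5
Writing each back as its fraction gives the sorted order.
Final answer: 1/10, 1/2, 8/9, 7/2


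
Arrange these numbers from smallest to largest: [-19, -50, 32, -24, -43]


Original list: [-19, -50, 32, -24, -43]
Repeatedly take the smallest remaining element:
  Remaining [-19, -50, 32, -24, -43] -> smallest is -50
  Remaining [-19, 32, -24, -43] -> smallest is -43
  Remaining [-19, 32, -24] -> smallest is -24
  Remaining [-19, 32] -> smallest is -19
  Remaining [32] -> smallest is 32
Collecting the picks in order gives the sorted list.
Final answer: [-50, -43, -24, -19, 32]


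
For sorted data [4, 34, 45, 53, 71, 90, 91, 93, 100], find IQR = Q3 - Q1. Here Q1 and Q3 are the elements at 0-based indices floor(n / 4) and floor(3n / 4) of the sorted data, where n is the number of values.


The data has n = 9 elements.
Q1 index = floor(9 / 4) = floor(2.25) = 2; Q3 index = floor(3 * 9 / 4) = floor(6.75) = 6
Q1 = element at index 2 = 45
Q3 = element at index 6 = 91
IQR = 91 - 45 = 46
Final answer: 46


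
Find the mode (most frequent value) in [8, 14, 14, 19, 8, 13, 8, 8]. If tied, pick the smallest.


Count the frequency of each value:
  8 appears 4 time(s)
  13 appears 1 time(s)
  14 appears 2 time(s)
  19 appears 1 time(s)
Maximum frequency is 4.
Only 8 reaches that frequency, so it is the mode.
Final answer: 8


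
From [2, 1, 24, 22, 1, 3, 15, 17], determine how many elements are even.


Check each element:
  2 is even
  1 is odd
  24 is even
  22 is even
  1 is odd
  3 is odd
  15 is odd
  17 is odd
Evens: [2, 24, 22]
Count of evens = 3
Final answer: 3


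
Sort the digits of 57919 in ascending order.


The number 57919 has digits: 5, 7, 9, 1, 9
Sorted: 1, 5, 7, 9, 9
Joining the sorted digits gives the result.
Final answer: 15799


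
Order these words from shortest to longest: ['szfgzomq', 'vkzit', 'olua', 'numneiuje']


Compute lengths:
  'szfgzomq' has length 8
  'vkzit' has length 5
  'olua' has length 4
  'numneiuje' has length 9
Lengths in increasing order: 4 < 5 < 8 < 9
Listing the words in that order gives the answer.
Final answer: ['olua', 'vkzit', 'szfgzomq', 'numneiuje']


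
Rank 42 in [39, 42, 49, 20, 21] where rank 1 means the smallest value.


Sort ascending: [20, 21, 39, 42, 49]
Find 42 in the sorted list.
42 is at position 4 (1-indexed).
Final answer: 4


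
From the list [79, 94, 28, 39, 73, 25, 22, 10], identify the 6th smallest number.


Sort ascending: [10, 22, 25, 28, 39, 73, 79, 94]
The 6th element (1-indexed) is at index 5.
Value = 73
Final answer: 73


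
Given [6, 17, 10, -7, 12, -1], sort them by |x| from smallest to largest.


Compute absolute values:
  |6| = 6
  |17| = 17
  |10| = 10
  |-7| = 7
  |12| = 12
  |-1| = 1
Absolute values in increasing order: 1 < 6 < 7 < 10 < 12 < 17
Listing the original numbers in that order gives the answer.
Final answer: [-1, 6, -7, 10, 12, 17]


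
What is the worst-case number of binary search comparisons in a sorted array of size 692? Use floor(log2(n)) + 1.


Binary search halves the search space each step.
Maximum comparisons = floor(log2(692)) + 1
log2(692) = 9.4346
floor(log2(692)) = 9, so 9 + 1 = 10
Final answer: 10


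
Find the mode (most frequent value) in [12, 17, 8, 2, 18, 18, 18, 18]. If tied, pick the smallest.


Count the frequency of each value:
  2 appears 1 time(s)
  8 appears 1 time(s)
  12 appears 1 time(s)
  17 appears 1 time(s)
  18 appears 4 time(s)
Maximum frequency is 4.
Only 18 reaches that frequency, so it is the mode.
Final answer: 18


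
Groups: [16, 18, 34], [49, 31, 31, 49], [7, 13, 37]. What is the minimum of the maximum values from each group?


Find max of each group:
  Group 1: [16, 18, 34] -> max = 34
  Group 2: [49, 31, 31, 49] -> max = 49
  Group 3: [7, 13, 37] -> max = 37
Maxes: [34, 49, 37]
Minimum of maxes = 34
Final answer: 34


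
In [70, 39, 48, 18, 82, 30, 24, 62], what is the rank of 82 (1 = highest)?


Sort descending: [82, 70, 62, 48, 39, 30, 24, 18]
Find 82 in the sorted list.
82 is at position 1.
Final answer: 1


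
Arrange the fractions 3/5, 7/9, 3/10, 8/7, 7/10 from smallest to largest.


Convert to decimal for comparison:
  3/5 = 0.6
  7/9 = 0.7778
  3/10 = 0.3
  8/7 = 1.1429
  7/10 = 0.7
Decimals in increasing order: 0.3 < 0.6 < 0.7 < 0.7778 < 1.1429
Writing each back as its fraction gives the sorted order.
Final answer: 3/10, 3/5, 7/10, 7/9, 8/7


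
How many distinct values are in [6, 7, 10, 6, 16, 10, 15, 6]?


List all unique values:
Distinct values: [6, 7, 10, 15, 16]
Count = 5
Final answer: 5


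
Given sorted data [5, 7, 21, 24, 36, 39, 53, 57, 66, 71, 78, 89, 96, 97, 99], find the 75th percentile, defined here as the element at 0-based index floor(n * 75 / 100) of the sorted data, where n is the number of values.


The dataset has n = 15 elements.
Index = floor(15 * 75 / 100) = floor(1125 / 100) = floor(11.25) = 11
Counting from index 0 in the sorted data, the element at index 11 is 89.
Final answer: 89


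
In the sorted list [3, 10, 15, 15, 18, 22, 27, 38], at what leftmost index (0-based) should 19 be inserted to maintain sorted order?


List is sorted: [3, 10, 15, 15, 18, 22, 27, 38]
We need the leftmost position where 19 can be inserted, i.e. the first index whose element is >= 19 (or the end of the list if none is).
Binary search with low=0, high=8 (0-based indices):
  low=0, high=8, mid=4: a[4]=18 < 19, so low = 5
  low=5, high=8, mid=6: a[6]=27 >= 19, so high = 6
  low=5, high=6, mid=5: a[5]=22 >= 19, so high = 5
Now low = high = 5, so the insertion index is 5.
Final answer: 5


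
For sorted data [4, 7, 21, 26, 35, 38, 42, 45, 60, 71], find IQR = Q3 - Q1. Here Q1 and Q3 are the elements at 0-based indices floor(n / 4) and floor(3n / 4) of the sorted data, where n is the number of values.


The data has n = 10 elements.
Q1 index = floor(10 / 4) = floor(2.5) = 2; Q3 index = floor(3 * 10 / 4) = floor(7.5) = 7
Q1 = element at index 2 = 21
Q3 = element at index 7 = 45
IQR = 45 - 21 = 24
Final answer: 24


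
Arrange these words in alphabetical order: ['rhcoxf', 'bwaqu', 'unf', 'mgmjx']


Compare strings character by character (the first differing letter decides):
  'bwaqu' < 'mgmjx' since 'b' < 'm' at position 1
  'mgmjx' < 'rhcoxf' since 'm' < 'r' at position 1
  'rhcoxf' < 'unf' since 'r' < 'u' at position 1
Chaining these comparisons gives the alphabetical order.
Final answer: ['bwaqu', 'mgmjx', 'rhcoxf', 'unf']


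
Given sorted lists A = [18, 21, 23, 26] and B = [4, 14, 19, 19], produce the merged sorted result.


List A: [18, 21, 23, 26]
List B: [4, 14, 19, 19]
Repeatedly compare the front elements and take the smaller:
  18 vs 4 -> take 4
  18 vs 14 -> take 14
  18 vs 19 -> take 18
  21 vs 19 -> take 19
  21 vs 19 -> take 19
  B is exhausted; append the rest of A: [21, 23, 26]
Final answer: [4, 14, 18, 19, 19, 21, 23, 26]


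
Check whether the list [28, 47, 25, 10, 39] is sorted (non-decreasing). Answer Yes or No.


Check consecutive pairs:
  28 <= 47? True
  47 <= 25? False
  25 <= 10? False
  10 <= 39? True
2 consecutive pair(s) are out of order, so the list is not sorted.
Final answer: No


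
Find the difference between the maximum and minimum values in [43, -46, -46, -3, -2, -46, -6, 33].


Maximum value: 43
Minimum value: -46
Range = 43 - (-46) = 89
Final answer: 89


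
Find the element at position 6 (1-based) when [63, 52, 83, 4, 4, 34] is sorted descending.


Sort descending: [83, 63, 52, 34, 4, 4]
The 6th element (1-indexed) is at index 5.
Value = 4
Final answer: 4


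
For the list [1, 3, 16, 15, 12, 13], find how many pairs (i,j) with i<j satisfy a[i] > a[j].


For each element, count the later elements that are smaller than it:
  1 (index 0): smaller elements after it = [] -> 0
  3 (index 1): smaller elements after it = [] -> 0
  16 (index 2): smaller elements after it = [15, 12, 13] -> 3
  15 (index 3): smaller elements after it = [12, 13] -> 2
  12 (index 4): smaller elements after it = [] -> 0
Total inversions = 0 + 0 + 3 + 2 + 0 = 5
Final answer: 5


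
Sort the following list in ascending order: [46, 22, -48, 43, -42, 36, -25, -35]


Original list: [46, 22, -48, 43, -42, 36, -25, -35]
Repeatedly take the smallest remaining element:
  Remaining [46, 22, -48, 43, -42, 36, -25, -35] -> smallest is -48
  Remaining [46, 22, 43, -42, 36, -25, -35] -> smallest is -42
  Remaining [46, 22, 43, 36, -25, -35] -> smallest is -35
  Remaining [46, 22, 43, 36, -25] -> smallest is -25
  Remaining [46, 22, 43, 36] -> smallest is 22
  Remaining [46, 43, 36] -> smallest is 36
  Remaining [46, 43] -> smallest is 43
  Remaining [46] -> smallest is 46
Collecting the picks in order gives the sorted list.
Final answer: [-48, -42, -35, -25, 22, 36, 43, 46]


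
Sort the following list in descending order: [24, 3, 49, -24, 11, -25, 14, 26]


Original list: [24, 3, 49, -24, 11, -25, 14, 26]
Repeatedly take the largest remaining element:
  Remaining [24, 3, 49, -24, 11, -25, 14, 26] -> largest is 49
  Remaining [24, 3, -24, 11, -25, 14, 26] -> largest is 26
  Remaining [24, 3, -24, 11, -25, 14] -> largest is 24
  Remaining [3, -24, 11, -25, 14] -> largest is 14
  Remaining [3, -24, 11, -25] -> largest is 11
  Remaining [3, -24, -25] -> largest is 3
  Remaining [-24, -25] -> largest is -24
  Remaining [-25] -> largest is -25
Collecting the picks in order gives the descending list.
Final answer: [49, 26, 24, 14, 11, 3, -24, -25]


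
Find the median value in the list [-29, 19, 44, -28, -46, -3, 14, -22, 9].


First, sort the list: [-46, -29, -28, -22, -3, 9, 14, 19, 44]
The list has 9 elements (odd count).
The middle index is 4 (0-based), and the element there is -3.
Final answer: -3


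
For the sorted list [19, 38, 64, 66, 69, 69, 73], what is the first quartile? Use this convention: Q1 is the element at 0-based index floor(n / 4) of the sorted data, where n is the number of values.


The list has n = 7 elements.
Q1 index = floor(7 / 4) = floor(1.75) = 1
Counting from index 0 in the sorted data, the element at index 1 is 38.
Final answer: 38


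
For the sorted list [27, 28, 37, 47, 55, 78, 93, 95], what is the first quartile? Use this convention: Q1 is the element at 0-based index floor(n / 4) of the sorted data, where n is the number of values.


The list has n = 8 elements.
Q1 index = floor(8 / 4) = floor(2) = 2
Counting from index 0 in the sorted data, the element at index 2 is 37.
Final answer: 37


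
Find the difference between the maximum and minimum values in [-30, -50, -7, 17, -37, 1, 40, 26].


Maximum value: 40
Minimum value: -50
Range = 40 - (-50) = 90
Final answer: 90


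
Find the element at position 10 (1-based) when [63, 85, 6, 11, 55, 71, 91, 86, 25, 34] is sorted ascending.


Sort ascending: [6, 11, 25, 34, 55, 63, 71, 85, 86, 91]
The 10th element (1-indexed) is at index 9.
Value = 91
Final answer: 91


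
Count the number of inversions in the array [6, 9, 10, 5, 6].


For each element, count the later elements that are smaller than it:
  6 (index 0): smaller elements after it = [5] -> 1
  9 (index 1): smaller elements after it = [5, 6] -> 2
  10 (index 2): smaller elements after it = [5, 6] -> 2
  5 (index 3): smaller elements after it = [] -> 0
Total inversions = 1 + 2 + 2 + 0 = 5
Final answer: 5


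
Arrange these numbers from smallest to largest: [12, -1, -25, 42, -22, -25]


Original list: [12, -1, -25, 42, -22, -25]
Repeatedly take the smallest remaining element:
  Remaining [12, -1, -25, 42, -22, -25] -> smallest is -25
  Remaining [12, -1, 42, -22, -25] -> smallest is -25
  Remaining [12, -1, 42, -22] -> smallest is -22
  Remaining [12, -1, 42] -> smallest is -1
  Remaining [12, 42] -> smallest is 12
  Remaining [42] -> smallest is 42
Collecting the picks in order gives the sorted list.
Final answer: [-25, -25, -22, -1, 12, 42]


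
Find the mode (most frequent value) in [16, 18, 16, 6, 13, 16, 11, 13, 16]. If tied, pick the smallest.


Count the frequency of each value:
  6 appears 1 time(s)
  11 appears 1 time(s)
  13 appears 2 time(s)
  16 appears 4 time(s)
  18 appears 1 time(s)
Maximum frequency is 4.
Only 16 reaches that frequency, so it is the mode.
Final answer: 16


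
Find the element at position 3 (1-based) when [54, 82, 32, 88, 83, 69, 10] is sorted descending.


Sort descending: [88, 83, 82, 69, 54, 32, 10]
The 3rd element (1-indexed) is at index 2.
Value = 82
Final answer: 82


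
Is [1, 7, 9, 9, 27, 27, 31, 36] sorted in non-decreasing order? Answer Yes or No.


Check consecutive pairs:
  1 <= 7? True
  7 <= 9? True
  9 <= 9? True
  9 <= 27? True
  27 <= 27? True
  27 <= 31? True
  31 <= 36? True
Every consecutive pair is in order, so the list is non-decreasing.
Final answer: Yes


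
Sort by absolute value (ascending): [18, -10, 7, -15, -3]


Compute absolute values:
  |18| = 18
  |-10| = 10
  |7| = 7
  |-15| = 15
  |-3| = 3
Absolute values in increasing order: 3 < 7 < 10 < 15 < 18
Listing the original numbers in that order gives the answer.
Final answer: [-3, 7, -10, -15, 18]


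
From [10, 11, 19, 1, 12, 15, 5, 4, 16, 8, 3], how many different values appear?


List all unique values:
Distinct values: [1, 3, 4, 5, 8, 10, 11, 12, 15, 16, 19]
Count = 11
Final answer: 11


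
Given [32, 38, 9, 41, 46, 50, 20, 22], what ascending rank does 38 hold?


Sort ascending: [9, 20, 22, 32, 38, 41, 46, 50]
Find 38 in the sorted list.
38 is at position 5 (1-indexed).
Final answer: 5


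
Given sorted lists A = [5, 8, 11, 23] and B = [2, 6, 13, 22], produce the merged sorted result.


List A: [5, 8, 11, 23]
List B: [2, 6, 13, 22]
Repeatedly compare the front elements and take the smaller:
  5 vs 2 -> take 2
  5 vs 6 -> take 5
  8 vs 6 -> take 6
  8 vs 13 -> take 8
  11 vs 13 -> take 11
  23 vs 13 -> take 13
  23 vs 22 -> take 22
  B is exhausted; append the rest of A: [23]
Final answer: [2, 5, 6, 8, 11, 13, 22, 23]


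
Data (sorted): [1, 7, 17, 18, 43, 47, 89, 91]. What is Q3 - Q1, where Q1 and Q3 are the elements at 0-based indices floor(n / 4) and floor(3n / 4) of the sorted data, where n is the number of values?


The data has n = 8 elements.
Q1 index = floor(8 / 4) = floor(2) = 2; Q3 index = floor(3 * 8 / 4) = floor(6) = 6
Q1 = element at index 2 = 17
Q3 = element at index 6 = 89
IQR = 89 - 17 = 72
Final answer: 72


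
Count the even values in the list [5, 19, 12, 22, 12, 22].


Check each element:
  5 is odd
  19 is odd
  12 is even
  22 is even
  12 is even
  22 is even
Evens: [12, 22, 12, 22]
Count of evens = 4
Final answer: 4


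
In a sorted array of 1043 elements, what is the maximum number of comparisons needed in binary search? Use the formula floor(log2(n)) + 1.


Binary search halves the search space each step.
Maximum comparisons = floor(log2(1043)) + 1
log2(1043) = 10.0265
floor(log2(1043)) = 10, so 10 + 1 = 11
Final answer: 11


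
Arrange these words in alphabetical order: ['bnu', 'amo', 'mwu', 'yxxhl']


Compare strings character by character (the first differing letter decides):
  'amo' < 'bnu' since 'a' < 'b' at position 1
  'bnu' < 'mwu' since 'b' < 'm' at position 1
  'mwu' < 'yxxhl' since 'm' < 'y' at position 1
Chaining these comparisons gives the alphabetical order.
Final answer: ['amo', 'bnu', 'mwu', 'yxxhl']


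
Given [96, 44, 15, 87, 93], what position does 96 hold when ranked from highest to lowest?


Sort descending: [96, 93, 87, 44, 15]
Find 96 in the sorted list.
96 is at position 1.
Final answer: 1


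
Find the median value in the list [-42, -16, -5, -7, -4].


First, sort the list: [-42, -16, -7, -5, -4]
The list has 5 elements (odd count).
The middle index is 2 (0-based), and the element there is -7.
Final answer: -7


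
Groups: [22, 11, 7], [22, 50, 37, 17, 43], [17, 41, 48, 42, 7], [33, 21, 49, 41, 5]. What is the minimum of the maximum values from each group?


Find max of each group:
  Group 1: [22, 11, 7] -> max = 22
  Group 2: [22, 50, 37, 17, 43] -> max = 50
  Group 3: [17, 41, 48, 42, 7] -> max = 48
  Group 4: [33, 21, 49, 41, 5] -> max = 49
Maxes: [22, 50, 48, 49]
Minimum of maxes = 22
Final answer: 22


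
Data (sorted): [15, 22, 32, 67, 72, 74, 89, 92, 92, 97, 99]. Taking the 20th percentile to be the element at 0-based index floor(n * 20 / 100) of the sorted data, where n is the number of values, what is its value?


The dataset has n = 11 elements.
Index = floor(11 * 20 / 100) = floor(220 / 100) = floor(2.2) = 2
Counting from index 0 in the sorted data, the element at index 2 is 32.
Final answer: 32


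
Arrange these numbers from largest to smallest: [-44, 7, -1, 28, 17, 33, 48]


Original list: [-44, 7, -1, 28, 17, 33, 48]
Repeatedly take the largest remaining element:
  Remaining [-44, 7, -1, 28, 17, 33, 48] -> largest is 48
  Remaining [-44, 7, -1, 28, 17, 33] -> largest is 33
  Remaining [-44, 7, -1, 28, 17] -> largest is 28
  Remaining [-44, 7, -1, 17] -> largest is 17
  Remaining [-44, 7, -1] -> largest is 7
  Remaining [-44, -1] -> largest is -1
  Remaining [-44] -> largest is -44
Collecting the picks in order gives the descending list.
Final answer: [48, 33, 28, 17, 7, -1, -44]


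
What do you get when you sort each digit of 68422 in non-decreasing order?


The number 68422 has digits: 6, 8, 4, 2, 2
Sorted: 2, 2, 4, 6, 8
Joining the sorted digits gives the result.
Final answer: 22468


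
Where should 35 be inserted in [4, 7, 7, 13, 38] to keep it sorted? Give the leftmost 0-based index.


List is sorted: [4, 7, 7, 13, 38]
We need the leftmost position where 35 can be inserted, i.e. the first index whose element is >= 35 (or the end of the list if none is).
Binary search with low=0, high=5 (0-based indices):
  low=0, high=5, mid=2: a[2]=7 < 35, so low = 3
  low=3, high=5, mid=4: a[4]=38 >= 35, so high = 4
  low=3, high=4, mid=3: a[3]=13 < 35, so low = 4
Now low = high = 4, so the insertion index is 4.
Final answer: 4


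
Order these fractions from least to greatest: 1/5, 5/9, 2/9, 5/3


Convert to decimal for comparison:
  1/5 = 0.2
  5/9 = 0.5556
  2/9 = 0.2222
  5/3 = 1.6667
Decimals in increasing order: 0.2 < 0.2222 < 0.5556 < 1.6667
Writing each back as its fraction gives the sorted order.
Final answer: 1/5, 2/9, 5/9, 5/3


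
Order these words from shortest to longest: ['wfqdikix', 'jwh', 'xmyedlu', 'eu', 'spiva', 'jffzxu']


Compute lengths:
  'wfqdikix' has length 8
  'jwh' has length 3
  'xmyedlu' has length 7
  'eu' has length 2
  'spiva' has length 5
  'jffzxu' has length 6
Lengths in increasing order: 2 < 3 < 5 < 6 < 7 < 8
Listing the words in that order gives the answer.
Final answer: ['eu', 'jwh', 'spiva', 'jffzxu', 'xmyedlu', 'wfqdikix']


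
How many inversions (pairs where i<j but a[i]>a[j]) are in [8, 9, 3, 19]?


For each element, count the later elements that are smaller than it:
  8 (index 0): smaller elements after it = [3] -> 1
  9 (index 1): smaller elements after it = [3] -> 1
  3 (index 2): smaller elements after it = [] -> 0
Total inversions = 1 + 1 + 0 = 2
Final answer: 2


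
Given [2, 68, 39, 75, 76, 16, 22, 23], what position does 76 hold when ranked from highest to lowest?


Sort descending: [76, 75, 68, 39, 23, 22, 16, 2]
Find 76 in the sorted list.
76 is at position 1.
Final answer: 1


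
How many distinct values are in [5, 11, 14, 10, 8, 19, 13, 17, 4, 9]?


List all unique values:
Distinct values: [4, 5, 8, 9, 10, 11, 13, 14, 17, 19]
Count = 10
Final answer: 10


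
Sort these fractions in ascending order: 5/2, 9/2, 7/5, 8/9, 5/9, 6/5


Convert to decimal for comparison:
  5/2 = 2.5
  9/2 = 4.5
  7/5 = 1.4
  8/9 = 0.8889
  5/9 = 0.5556
  6/5 = 1.2
Decimals in increasing order: 0.5556 < 0.8889 < 1.2 < 1.4 < 2.5 < 4.5
Writing each back as its fraction gives the sorted order.
Final answer: 5/9, 8/9, 6/5, 7/5, 5/2, 9/2


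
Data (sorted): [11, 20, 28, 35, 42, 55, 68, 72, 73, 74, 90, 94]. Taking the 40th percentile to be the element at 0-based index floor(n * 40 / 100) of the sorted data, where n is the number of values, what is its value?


The dataset has n = 12 elements.
Index = floor(12 * 40 / 100) = floor(480 / 100) = floor(4.8) = 4
Counting from index 0 in the sorted data, the element at index 4 is 42.
Final answer: 42


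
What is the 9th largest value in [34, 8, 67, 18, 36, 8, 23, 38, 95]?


Sort descending: [95, 67, 38, 36, 34, 23, 18, 8, 8]
The 9th element (1-indexed) is at index 8.
Value = 8
Final answer: 8


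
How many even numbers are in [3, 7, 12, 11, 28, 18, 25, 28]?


Check each element:
  3 is odd
  7 is odd
  12 is even
  11 is odd
  28 is even
  18 is even
  25 is odd
  28 is even
Evens: [12, 28, 18, 28]
Count of evens = 4
Final answer: 4


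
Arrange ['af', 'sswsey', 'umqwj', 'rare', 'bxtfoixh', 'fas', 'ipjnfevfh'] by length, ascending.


Compute lengths:
  'af' has length 2
  'sswsey' has length 6
  'umqwj' has length 5
  'rare' has length 4
  'bxtfoixh' has length 8
  'fas' has length 3
  'ipjnfevfh' has length 9
Lengths in increasing order: 2 < 3 < 4 < 5 < 6 < 8 < 9
Listing the words in that order gives the answer.
Final answer: ['af', 'fas', 'rare', 'umqwj', 'sswsey', 'bxtfoixh', 'ipjnfevfh']


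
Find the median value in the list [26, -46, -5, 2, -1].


First, sort the list: [-46, -5, -1, 2, 26]
The list has 5 elements (odd count).
The middle index is 2 (0-based), and the element there is -1.
Final answer: -1


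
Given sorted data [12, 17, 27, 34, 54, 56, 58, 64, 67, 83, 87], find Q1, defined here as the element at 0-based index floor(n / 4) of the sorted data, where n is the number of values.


The list has n = 11 elements.
Q1 index = floor(11 / 4) = floor(2.75) = 2
Counting from index 0 in the sorted data, the element at index 2 is 27.
Final answer: 27
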